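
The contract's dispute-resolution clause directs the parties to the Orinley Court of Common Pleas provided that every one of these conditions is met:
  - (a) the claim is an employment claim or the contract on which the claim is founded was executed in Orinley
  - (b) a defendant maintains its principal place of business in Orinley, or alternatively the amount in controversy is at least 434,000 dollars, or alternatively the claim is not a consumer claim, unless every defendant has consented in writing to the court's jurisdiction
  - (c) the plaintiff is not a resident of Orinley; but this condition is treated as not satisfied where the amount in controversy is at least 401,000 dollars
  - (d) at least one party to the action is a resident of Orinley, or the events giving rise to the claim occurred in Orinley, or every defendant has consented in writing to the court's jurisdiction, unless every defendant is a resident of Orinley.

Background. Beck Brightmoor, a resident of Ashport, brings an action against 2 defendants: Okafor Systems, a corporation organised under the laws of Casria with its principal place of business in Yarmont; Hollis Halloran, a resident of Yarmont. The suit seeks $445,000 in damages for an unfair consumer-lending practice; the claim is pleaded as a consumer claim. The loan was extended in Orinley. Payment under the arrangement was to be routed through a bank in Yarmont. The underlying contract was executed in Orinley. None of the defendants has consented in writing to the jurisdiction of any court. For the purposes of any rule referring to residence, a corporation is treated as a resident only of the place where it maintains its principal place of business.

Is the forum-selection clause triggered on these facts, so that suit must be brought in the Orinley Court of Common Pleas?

The Orinley Court of Common Pleas:
  (a) The contract was executed in Orinley, so one alternative holds. Condition met.
  (b) The amount in controversy is 445,000 dollars, which meets the $434,000 floor, so one alternative holds. Condition met.
  (c) The plaintiff resides in Ashport, which is not Orinley. But the amount in controversy is $445,000, which meets the 401,000 dollars floor, triggering the carve-out and defeating this condition. Fails.
  (d) The operative events occurred in Orinley, which satisfies one of the alternatives. Met.
  → The clause does not apply.

No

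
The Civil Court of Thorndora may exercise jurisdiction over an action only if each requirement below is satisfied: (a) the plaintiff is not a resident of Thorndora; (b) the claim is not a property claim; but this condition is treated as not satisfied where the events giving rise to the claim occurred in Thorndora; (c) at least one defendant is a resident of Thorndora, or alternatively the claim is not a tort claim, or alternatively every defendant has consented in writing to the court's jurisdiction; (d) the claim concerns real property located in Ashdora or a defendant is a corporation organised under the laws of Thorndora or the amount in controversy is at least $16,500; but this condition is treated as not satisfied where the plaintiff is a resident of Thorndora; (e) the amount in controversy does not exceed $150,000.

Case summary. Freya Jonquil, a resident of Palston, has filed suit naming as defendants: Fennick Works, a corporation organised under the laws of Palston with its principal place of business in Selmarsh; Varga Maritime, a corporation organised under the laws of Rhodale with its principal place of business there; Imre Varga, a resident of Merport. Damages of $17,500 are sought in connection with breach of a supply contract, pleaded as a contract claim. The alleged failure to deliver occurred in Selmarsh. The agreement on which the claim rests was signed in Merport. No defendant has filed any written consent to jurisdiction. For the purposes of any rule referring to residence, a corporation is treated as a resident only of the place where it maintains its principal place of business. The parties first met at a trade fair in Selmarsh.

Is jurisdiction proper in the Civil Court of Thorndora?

The Civil Court of Thorndora:
  (a) The plaintiff resides in Palston, which is not Thorndora. Condition met.
  (b) The claim is a contract claim, not a property claim. The exception is not triggered, since the operative events occurred in Selmarsh, not Thorndora. Met.
  (c) The claim is a contract claim, not a tort claim — that alternative is enough. Satisfied.
  (d) The amount in controversy is 17,500 dollars, which meets the USD 16,500 floor — that alternative is enough. The exception is not triggered, since the plaintiff resides in Palston, not Thorndora. Met.
  (e) The amount in controversy is USD 17,500, within the $150,000 ceiling. Condition met.
  → The court has jurisdiction.

Yes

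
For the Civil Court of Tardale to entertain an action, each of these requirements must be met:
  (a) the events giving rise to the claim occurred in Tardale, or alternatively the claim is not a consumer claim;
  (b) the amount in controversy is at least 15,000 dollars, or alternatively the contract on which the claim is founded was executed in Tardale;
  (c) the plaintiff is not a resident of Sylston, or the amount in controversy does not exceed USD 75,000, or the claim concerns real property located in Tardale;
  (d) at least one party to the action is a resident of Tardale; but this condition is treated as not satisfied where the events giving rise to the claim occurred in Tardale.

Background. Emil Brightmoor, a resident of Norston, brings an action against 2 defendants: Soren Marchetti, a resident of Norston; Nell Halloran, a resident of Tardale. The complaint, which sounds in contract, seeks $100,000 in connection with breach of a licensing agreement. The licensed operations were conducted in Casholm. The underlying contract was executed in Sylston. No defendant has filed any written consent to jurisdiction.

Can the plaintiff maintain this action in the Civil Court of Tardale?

Yes

The Civil Court of Tardale:
  (a) The claim is a contract claim, not a consumer claim, so this disjunct is met. Satisfied.
  (b) The amount in controversy is 100,000 dollars, which meets the USD 15,000 floor, so this disjunct is met. Met.
  (c) The plaintiff resides in Norston, which is not Sylston, so one alternative holds. Satisfied.
  (d) Nell Halloran resides in Tardale. The carve-out does not apply: the operative events occurred in Casholm, not Tardale. Condition met.
  → Every requirement is satisfied — jurisdiction.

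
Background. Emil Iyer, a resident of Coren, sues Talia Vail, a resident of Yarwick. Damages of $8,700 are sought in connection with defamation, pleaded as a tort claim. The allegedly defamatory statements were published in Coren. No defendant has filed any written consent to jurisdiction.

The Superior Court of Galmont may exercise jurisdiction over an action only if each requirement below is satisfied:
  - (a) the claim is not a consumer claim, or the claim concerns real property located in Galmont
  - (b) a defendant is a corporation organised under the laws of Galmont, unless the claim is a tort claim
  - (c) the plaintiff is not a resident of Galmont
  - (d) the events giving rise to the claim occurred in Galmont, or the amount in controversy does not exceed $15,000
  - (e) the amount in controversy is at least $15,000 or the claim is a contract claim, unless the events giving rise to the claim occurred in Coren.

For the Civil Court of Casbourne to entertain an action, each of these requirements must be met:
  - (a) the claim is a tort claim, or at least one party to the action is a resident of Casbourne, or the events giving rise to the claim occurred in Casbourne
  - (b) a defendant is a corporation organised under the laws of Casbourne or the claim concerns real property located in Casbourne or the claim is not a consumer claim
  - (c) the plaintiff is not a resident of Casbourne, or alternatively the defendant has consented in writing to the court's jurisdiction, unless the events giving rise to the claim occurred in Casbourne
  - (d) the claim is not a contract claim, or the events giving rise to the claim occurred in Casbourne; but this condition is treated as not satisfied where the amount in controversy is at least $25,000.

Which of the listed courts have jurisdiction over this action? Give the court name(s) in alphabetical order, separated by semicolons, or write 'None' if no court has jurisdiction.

The Superior Court of Galmont:
  (a) The claim is a tort claim, not a consumer claim — that alternative is enough. Met.
  (b) No defendant is a corporation. However, the claim is a tort claim, so the 'unless' proviso supplies this condition. Met.
  (c) The plaintiff resides in Coren, which is not Galmont. Satisfied.
  (d) The amount in controversy is $8,700, within the $15,000 ceiling, so this disjunct is met. Met.
  (e) The amount in controversy is $8,700, below the USD 15,000 floor; the claim is a tort claim, not a contract claim — no alternative holds. But the operative events occurred in Coren, and the 'unless' clause therefore excuses the requirement. Satisfied.
  → Every requirement is satisfied — jurisdiction.
The Civil Court of Casbourne:
  (a) The claim is a tort claim — that alternative is enough. Condition met.
  (b) The claim is a tort claim, not a consumer claim — that alternative is enough. Met.
  (c) The plaintiff resides in Coren, which is not Casbourne, so this disjunct is met. Satisfied.
  (d) The claim is a tort claim, not a contract claim, so one alternative holds. The carve-out does not apply: the amount in controversy is USD 8,700, below the USD 25,000 floor. Met.
  → Every requirement is satisfied — jurisdiction.

the Civil Court of Casbourne; the Superior Court of Galmont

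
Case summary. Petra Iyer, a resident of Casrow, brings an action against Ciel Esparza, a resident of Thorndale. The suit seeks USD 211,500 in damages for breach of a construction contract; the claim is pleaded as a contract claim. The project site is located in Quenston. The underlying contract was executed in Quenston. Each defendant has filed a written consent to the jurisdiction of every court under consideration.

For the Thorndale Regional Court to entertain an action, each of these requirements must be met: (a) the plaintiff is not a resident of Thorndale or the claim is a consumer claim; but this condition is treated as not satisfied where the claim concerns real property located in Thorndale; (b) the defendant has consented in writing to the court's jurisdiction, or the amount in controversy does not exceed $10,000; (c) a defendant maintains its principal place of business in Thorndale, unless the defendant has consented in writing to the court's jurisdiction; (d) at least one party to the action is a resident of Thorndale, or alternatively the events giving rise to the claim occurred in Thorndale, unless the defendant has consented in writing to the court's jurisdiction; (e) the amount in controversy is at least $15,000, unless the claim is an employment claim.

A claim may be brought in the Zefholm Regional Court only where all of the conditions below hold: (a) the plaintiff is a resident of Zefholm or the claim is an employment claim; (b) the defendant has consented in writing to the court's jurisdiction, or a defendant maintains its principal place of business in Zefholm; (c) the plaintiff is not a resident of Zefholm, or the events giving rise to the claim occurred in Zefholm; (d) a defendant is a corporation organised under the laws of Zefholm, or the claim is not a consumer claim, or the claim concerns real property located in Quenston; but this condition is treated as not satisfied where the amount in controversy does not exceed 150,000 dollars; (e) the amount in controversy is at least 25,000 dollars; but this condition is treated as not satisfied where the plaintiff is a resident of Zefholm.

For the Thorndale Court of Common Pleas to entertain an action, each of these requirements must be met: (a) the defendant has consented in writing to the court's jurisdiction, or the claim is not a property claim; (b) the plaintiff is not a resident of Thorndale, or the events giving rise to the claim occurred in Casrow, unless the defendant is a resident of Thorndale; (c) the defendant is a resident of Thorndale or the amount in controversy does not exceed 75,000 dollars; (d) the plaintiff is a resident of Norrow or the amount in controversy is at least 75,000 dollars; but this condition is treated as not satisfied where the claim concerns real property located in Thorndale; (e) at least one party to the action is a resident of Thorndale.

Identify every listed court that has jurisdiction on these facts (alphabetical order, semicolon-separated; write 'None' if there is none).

the Thorndale Court of Common Pleas; the Thorndale Regional Court

The Thorndale Regional Court:
  (a) The plaintiff resides in Casrow, which is not Thorndale — that alternative is enough. And the carve-out is inapplicable — the claim does not concern real property. Met.
  (b) Every defendant has filed written consent, so one alternative holds. Satisfied.
  (c) No defendant is a corporation. But every defendant has filed written consent, and the 'unless' clause therefore excuses the requirement. Satisfied.
  (d) Ciel Esparza resides in Thorndale, which satisfies one of the alternatives. Condition met.
  (e) The amount in controversy is 211,500 dollars, which meets the USD 15,000 floor. Condition met.
  → Jurisdiction lies.
The Zefholm Regional Court:
  (a) The plaintiff resides in Casrow, not Zefholm; the claim is a contract claim, not an employment claim — no alternative holds. Not satisfied.
  (b) Every defendant has filed written consent, which satisfies one of the alternatives. Met.
  (c) The plaintiff resides in Casrow, which is not Zefholm — that alternative is enough. Satisfied.
  (d) The claim is a contract claim, not a consumer claim, so one alternative holds. And the carve-out is inapplicable — the amount in controversy is USD 211,500, above the $150,000 ceiling. Condition met.
  (e) The amount in controversy is USD 211,500, which meets the USD 25,000 floor. And the carve-out is inapplicable — the plaintiff resides in Casrow, not Zefholm. Condition met.
  → No jurisdiction.
The Thorndale Court of Common Pleas:
  (a) Every defendant has filed written consent, so one alternative holds. Condition met.
  (b) The plaintiff resides in Casrow, which is not Thorndale, which satisfies one of the alternatives. Satisfied.
  (c) The defendant resides in Thorndale, so one alternative holds. Condition met.
  (d) The amount in controversy is USD 211,500, which meets the 75,000 dollars floor, so this disjunct is met. The carve-out does not apply: the claim does not concern real property. Condition met.
  (e) Ciel Esparza resides in Thorndale. Condition met.
  → All conditions met; jurisdiction exists.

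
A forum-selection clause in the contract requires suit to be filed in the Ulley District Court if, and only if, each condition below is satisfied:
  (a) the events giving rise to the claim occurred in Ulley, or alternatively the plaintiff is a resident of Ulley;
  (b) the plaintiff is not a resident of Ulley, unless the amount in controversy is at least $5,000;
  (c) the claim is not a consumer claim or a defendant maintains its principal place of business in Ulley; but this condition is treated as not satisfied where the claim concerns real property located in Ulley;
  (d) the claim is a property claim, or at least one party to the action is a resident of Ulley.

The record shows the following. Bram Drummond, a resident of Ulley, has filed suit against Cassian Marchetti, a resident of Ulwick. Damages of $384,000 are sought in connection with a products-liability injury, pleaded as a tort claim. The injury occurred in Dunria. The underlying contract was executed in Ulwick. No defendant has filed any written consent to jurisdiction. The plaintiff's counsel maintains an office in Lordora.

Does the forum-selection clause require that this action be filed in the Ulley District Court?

The Ulley District Court:
  (a) The plaintiff resides in Ulley — that alternative is enough. Met.
  (b) The plaintiff resides in Ulley. But the amount in controversy is USD 384,000, which meets the USD 5,000 floor, and the 'unless' clause therefore excuses the requirement. Met.
  (c) The claim is a tort claim, not a consumer claim, so this disjunct is met. The carve-out does not apply: the claim does not concern real property. Satisfied.
  (d) Bram Drummond resides in Ulley, which satisfies one of the alternatives. Satisfied.
  → The clause applies.

Yes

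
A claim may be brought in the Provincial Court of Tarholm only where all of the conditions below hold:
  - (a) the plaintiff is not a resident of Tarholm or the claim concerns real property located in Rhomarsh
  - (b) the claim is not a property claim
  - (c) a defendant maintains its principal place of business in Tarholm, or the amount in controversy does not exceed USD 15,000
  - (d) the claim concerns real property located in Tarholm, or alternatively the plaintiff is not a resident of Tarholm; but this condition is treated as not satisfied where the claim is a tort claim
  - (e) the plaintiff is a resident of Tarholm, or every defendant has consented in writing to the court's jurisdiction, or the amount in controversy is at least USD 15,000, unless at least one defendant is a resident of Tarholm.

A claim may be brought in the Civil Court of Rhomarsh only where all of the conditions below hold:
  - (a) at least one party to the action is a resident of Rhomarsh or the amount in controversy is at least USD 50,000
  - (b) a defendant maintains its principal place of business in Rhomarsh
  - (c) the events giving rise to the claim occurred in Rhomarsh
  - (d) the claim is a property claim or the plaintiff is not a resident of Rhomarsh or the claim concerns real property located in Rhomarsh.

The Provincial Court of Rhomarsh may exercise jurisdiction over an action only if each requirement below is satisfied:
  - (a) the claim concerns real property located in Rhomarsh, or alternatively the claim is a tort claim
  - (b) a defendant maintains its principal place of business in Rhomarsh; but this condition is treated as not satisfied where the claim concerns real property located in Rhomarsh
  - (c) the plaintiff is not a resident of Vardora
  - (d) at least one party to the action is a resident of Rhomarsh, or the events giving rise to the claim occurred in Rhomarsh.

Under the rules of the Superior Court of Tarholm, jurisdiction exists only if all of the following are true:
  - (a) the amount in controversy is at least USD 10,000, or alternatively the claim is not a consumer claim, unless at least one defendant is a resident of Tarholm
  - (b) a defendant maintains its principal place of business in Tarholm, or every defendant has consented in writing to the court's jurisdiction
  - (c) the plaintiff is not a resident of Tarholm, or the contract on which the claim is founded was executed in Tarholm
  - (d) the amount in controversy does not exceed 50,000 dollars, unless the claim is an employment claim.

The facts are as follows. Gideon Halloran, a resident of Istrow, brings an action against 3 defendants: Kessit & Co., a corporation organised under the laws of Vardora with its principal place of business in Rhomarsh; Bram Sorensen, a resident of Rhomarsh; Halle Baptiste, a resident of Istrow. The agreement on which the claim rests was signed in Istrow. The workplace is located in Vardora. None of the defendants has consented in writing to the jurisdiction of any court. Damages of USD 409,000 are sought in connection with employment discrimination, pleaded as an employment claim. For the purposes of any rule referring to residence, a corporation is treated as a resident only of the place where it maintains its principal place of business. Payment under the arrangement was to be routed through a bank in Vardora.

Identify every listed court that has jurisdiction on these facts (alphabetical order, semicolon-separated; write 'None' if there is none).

None

The Provincial Court of Tarholm:
  (a) The plaintiff resides in Istrow, which is not Tarholm, so one alternative holds. Met.
  (b) The claim is an employment claim, not a property claim. Satisfied.
  (c) The corporate defendant(s) have their principal place of business in Rhomarsh, not Tarholm; the amount in controversy is $409,000, above the $15,000 ceiling — no alternative holds. Fails.
  (d) The plaintiff resides in Istrow, which is not Tarholm — that alternative is enough. The carve-out does not apply: the claim is an employment claim, not a tort claim. Condition met.
  (e) The amount in controversy is $409,000, which meets the USD 15,000 floor, which satisfies one of the alternatives. Satisfied.
  → At least one condition fails; no jurisdiction.
The Civil Court of Rhomarsh:
  (a) Kessit & Co. resides in Rhomarsh — that alternative is enough. Condition met.
  (b) Kessit & Co. has its principal place of business in Rhomarsh. Met.
  (c) The operative events occurred in Vardora, not Rhomarsh. Not met.
  (d) The plaintiff resides in Istrow, which is not Rhomarsh — that alternative is enough. Satisfied.
  → No jurisdiction.
The Provincial Court of Rhomarsh:
  (a) The claim does not concern real property; the claim is an employment claim, not a tort claim — every alternative fails. Not satisfied.
  (b) Kessit & Co. has its principal place of business in Rhomarsh. The carve-out does not apply: the claim does not concern real property. Condition met.
  (c) The plaintiff resides in Istrow, which is not Vardora. Met.
  (d) Kessit & Co. resides in Rhomarsh — that alternative is enough. Satisfied.
  → No jurisdiction.
The Superior Court of Tarholm:
  (a) The amount in controversy is USD 409,000, which meets the 10,000 dollars floor — that alternative is enough. Satisfied.
  (b) The corporate defendant(s) have their principal place of business in Rhomarsh, not Tarholm; no such written consent has been filed — every alternative fails. Not met.
  (c) The plaintiff resides in Istrow, which is not Tarholm, so this disjunct is met. Met.
  (d) The amount in controversy is 409,000 dollars, above the $50,000 ceiling. But the claim is an employment claim, and the 'unless' clause therefore excuses the requirement. Condition met.
  → At least one condition fails; no jurisdiction.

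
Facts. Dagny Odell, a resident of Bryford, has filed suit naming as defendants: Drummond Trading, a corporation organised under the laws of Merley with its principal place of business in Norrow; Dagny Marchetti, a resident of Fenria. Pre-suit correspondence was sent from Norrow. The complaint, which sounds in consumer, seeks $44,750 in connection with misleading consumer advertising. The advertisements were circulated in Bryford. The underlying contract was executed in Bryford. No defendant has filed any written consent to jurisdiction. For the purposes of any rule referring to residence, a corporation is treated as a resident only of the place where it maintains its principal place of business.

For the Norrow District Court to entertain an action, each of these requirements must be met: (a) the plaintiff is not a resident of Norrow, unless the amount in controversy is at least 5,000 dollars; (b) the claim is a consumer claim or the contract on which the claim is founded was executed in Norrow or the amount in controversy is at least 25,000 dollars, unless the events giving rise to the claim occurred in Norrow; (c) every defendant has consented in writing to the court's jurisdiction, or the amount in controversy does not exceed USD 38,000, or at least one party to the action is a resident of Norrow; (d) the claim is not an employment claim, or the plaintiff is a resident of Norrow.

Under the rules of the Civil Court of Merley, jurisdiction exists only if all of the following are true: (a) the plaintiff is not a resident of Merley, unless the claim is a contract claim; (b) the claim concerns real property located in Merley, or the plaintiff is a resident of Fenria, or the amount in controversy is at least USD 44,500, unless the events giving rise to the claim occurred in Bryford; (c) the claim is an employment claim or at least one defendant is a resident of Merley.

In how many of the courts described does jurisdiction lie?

The Norrow District Court:
  (a) The plaintiff resides in Bryford, which is not Norrow. Met.
  (b) The claim is a consumer claim, which satisfies one of the alternatives. Condition met.
  (c) Drummond Trading resides in Norrow — that alternative is enough. Met.
  (d) The claim is a consumer claim, not an employment claim — that alternative is enough. Condition met.
  → Jurisdiction lies.
The Civil Court of Merley:
  (a) The plaintiff resides in Bryford, which is not Merley. Met.
  (b) The amount in controversy is $44,750, which meets the USD 44,500 floor — that alternative is enough. Satisfied.
  (c) The claim is a consumer claim, not an employment claim; no defendant resides in Merley (they reside in Norrow, Fenria) — none of the alternatives is met. Not satisfied.
  → The court lacks jurisdiction.
Courts with jurisdiction: the Norrow District Court — 1 in total.

1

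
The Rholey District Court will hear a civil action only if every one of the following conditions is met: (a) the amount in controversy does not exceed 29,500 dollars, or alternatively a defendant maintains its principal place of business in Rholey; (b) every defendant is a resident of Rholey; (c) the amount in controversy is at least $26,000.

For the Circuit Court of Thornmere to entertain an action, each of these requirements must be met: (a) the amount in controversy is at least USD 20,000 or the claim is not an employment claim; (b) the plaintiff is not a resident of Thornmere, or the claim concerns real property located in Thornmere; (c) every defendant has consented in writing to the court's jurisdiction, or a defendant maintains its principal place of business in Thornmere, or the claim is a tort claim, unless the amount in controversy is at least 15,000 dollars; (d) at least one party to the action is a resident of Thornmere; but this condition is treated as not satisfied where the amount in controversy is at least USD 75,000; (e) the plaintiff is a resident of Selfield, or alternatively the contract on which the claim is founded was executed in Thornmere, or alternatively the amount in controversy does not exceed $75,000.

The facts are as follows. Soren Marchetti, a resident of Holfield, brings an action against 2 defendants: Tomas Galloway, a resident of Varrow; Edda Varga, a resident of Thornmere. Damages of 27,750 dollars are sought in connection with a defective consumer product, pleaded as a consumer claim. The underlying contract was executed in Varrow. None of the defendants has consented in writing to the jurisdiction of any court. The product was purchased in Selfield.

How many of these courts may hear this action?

The Rholey District Court:
  (a) The amount in controversy is USD 27,750, within the USD 29,500 ceiling — that alternative is enough. Met.
  (b) The defendants reside as follows — Tomas Galloway in Varrow, Edda Varga in Thornmere — not all in Rholey. Not satisfied.
  (c) The amount in controversy is USD 27,750, which meets the 26,000 dollars floor. Satisfied.
  → At least one condition fails; no jurisdiction.
The Circuit Court of Thornmere:
  (a) The amount in controversy is USD 27,750, which meets the USD 20,000 floor — that alternative is enough. Condition met.
  (b) The plaintiff resides in Holfield, which is not Thornmere — that alternative is enough. Satisfied.
  (c) No such written consent has been filed; no defendant is a corporation; the claim is a consumer claim, not a tort claim — no alternative holds. However, the amount in controversy is $27,750, which meets the USD 15,000 floor, so the 'unless' proviso supplies this condition. Condition met.
  (d) Edda Varga resides in Thornmere. And the carve-out is inapplicable — the amount in controversy is USD 27,750, below the 75,000 dollars floor. Met.
  (e) The amount in controversy is USD 27,750, within the $75,000 ceiling — that alternative is enough. Satisfied.
  → The court has jurisdiction.
Courts with jurisdiction: the Circuit Court of Thornmere — 1 in total.

1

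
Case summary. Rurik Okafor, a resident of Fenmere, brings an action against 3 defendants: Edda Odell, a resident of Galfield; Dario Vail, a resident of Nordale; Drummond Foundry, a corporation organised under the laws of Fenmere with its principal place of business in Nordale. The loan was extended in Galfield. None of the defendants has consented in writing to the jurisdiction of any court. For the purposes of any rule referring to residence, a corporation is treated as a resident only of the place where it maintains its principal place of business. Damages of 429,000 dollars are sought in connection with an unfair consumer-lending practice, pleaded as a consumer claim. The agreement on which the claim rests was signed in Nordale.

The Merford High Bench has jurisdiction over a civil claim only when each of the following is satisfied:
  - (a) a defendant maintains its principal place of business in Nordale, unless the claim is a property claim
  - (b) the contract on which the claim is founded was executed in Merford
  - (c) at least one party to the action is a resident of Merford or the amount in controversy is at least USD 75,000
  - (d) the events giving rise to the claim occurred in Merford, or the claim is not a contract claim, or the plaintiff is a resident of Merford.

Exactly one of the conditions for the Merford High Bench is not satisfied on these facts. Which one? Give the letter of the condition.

The Merford High Bench:
  (a) Drummond Foundry has its principal place of business in Nordale. Met.
  (b) The contract was executed in Nordale, not Merford. Condition not met.
  (c) The amount in controversy is $429,000, which meets the USD 75,000 floor — that alternative is enough. Met.
  (d) The claim is a consumer claim, not a contract claim — that alternative is enough. Met.
Only condition (b) fails.

(b)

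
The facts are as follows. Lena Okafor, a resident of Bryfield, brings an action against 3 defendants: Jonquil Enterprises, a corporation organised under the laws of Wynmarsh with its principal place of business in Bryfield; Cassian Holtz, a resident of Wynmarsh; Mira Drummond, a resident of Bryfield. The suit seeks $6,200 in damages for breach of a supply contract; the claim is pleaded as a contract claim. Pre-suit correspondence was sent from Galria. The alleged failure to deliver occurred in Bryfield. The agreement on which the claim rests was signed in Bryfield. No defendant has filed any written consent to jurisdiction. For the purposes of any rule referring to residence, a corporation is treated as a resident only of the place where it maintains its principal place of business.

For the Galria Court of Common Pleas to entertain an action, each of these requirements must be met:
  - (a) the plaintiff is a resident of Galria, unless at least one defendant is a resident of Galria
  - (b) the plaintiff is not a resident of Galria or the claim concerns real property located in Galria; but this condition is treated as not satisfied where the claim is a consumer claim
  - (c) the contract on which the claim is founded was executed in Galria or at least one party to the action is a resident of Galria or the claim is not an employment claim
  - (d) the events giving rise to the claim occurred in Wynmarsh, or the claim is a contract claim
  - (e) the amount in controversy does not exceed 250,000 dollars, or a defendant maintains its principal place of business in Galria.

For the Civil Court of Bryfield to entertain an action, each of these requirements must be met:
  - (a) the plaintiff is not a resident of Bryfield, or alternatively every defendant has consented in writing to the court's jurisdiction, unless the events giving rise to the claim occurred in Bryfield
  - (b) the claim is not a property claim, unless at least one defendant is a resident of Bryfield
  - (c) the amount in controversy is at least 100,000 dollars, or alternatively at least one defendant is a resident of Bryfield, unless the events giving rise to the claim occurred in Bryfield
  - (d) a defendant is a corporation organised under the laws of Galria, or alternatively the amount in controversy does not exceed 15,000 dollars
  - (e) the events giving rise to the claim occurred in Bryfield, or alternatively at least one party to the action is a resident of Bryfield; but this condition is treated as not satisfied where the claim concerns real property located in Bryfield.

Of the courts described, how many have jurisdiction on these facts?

1

The Galria Court of Common Pleas:
  (a) The plaintiff resides in Bryfield, not Galria. And no defendant resides in Galria (they reside in Bryfield, Wynmarsh, Bryfield), so the proviso does not save it. Not satisfied.
  (b) The plaintiff resides in Bryfield, which is not Galria, so this disjunct is met. The carve-out does not apply: the claim is a contract claim, not a consumer claim. Condition met.
  (c) The claim is a contract claim, not an employment claim, so this disjunct is met. Condition met.
  (d) The claim is a contract claim, which satisfies one of the alternatives. Met.
  (e) The amount in controversy is USD 6,200, within the 250,000 dollars ceiling, so one alternative holds. Condition met.
  → At least one condition fails; no jurisdiction.
The Civil Court of Bryfield:
  (a) The plaintiff resides in Bryfield; no such written consent has been filed — every alternative fails. The proviso rescues it, though: the operative events occurred in Bryfield. Satisfied.
  (b) The claim is a contract claim, not a property claim. Condition met.
  (c) Jonquil Enterprises resides in Bryfield, which satisfies one of the alternatives. Satisfied.
  (d) The amount in controversy is 6,200 dollars, within the 15,000 dollars ceiling, so one alternative holds. Condition met.
  (e) The operative events occurred in Bryfield, which satisfies one of the alternatives. The exception is not triggered, since the claim does not concern real property. Condition met.
  → Every requirement is satisfied — jurisdiction.
Courts with jurisdiction: the Civil Court of Bryfield — 1 in total.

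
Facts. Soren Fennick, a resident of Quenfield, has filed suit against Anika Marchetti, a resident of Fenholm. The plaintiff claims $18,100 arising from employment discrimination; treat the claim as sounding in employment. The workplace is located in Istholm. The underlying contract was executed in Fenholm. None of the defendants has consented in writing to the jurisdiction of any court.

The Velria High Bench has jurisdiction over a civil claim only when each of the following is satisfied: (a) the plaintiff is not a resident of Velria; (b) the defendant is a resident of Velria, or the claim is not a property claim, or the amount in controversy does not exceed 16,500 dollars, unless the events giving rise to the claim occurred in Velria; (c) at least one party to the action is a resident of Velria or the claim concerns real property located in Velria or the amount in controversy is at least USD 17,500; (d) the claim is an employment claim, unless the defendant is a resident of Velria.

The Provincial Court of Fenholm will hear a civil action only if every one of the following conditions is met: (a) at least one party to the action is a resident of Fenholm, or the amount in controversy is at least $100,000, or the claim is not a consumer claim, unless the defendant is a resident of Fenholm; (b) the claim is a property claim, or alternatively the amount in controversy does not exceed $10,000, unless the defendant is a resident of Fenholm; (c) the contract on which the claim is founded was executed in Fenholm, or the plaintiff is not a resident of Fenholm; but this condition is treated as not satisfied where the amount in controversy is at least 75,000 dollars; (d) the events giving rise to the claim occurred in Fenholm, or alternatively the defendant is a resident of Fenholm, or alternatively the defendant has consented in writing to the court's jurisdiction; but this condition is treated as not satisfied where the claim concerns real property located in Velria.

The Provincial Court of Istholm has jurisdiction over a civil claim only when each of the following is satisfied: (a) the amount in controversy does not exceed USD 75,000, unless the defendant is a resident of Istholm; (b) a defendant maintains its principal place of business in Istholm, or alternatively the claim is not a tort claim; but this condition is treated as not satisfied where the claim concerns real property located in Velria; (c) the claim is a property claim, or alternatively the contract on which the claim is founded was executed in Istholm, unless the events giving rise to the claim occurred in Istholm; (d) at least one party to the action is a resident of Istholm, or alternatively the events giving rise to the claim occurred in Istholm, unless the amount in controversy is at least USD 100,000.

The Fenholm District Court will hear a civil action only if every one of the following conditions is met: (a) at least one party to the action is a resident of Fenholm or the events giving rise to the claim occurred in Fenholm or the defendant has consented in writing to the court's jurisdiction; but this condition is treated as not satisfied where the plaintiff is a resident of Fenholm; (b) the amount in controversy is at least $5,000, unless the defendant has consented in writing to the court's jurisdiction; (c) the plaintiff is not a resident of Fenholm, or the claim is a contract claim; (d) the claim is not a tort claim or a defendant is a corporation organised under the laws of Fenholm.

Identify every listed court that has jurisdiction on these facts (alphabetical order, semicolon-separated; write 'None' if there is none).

the Fenholm District Court; the Provincial Court of Fenholm; the Provincial Court of Istholm; the Velria High Bench

The Velria High Bench:
  (a) The plaintiff resides in Quenfield, which is not Velria. Condition met.
  (b) The claim is an employment claim, not a property claim — that alternative is enough. Condition met.
  (c) The amount in controversy is 18,100 dollars, which meets the USD 17,500 floor, so one alternative holds. Met.
  (d) The claim is an employment claim. Met.
  → All conditions met; jurisdiction exists.
The Provincial Court of Fenholm:
  (a) Anika Marchetti resides in Fenholm, so this disjunct is met. Condition met.
  (b) The claim is an employment claim, not a property claim; the amount in controversy is 18,100 dollars, above the $10,000 ceiling — none of the alternatives is met. But the defendant resides in Fenholm, and the 'unless' clause therefore excuses the requirement. Condition met.
  (c) The contract was executed in Fenholm, so one alternative holds. The carve-out does not apply: the amount in controversy is $18,100, below the $75,000 floor. Condition met.
  (d) The defendant resides in Fenholm, so one alternative holds. The carve-out does not apply: the claim does not concern real property. Condition met.
  → The court has jurisdiction.
The Provincial Court of Istholm:
  (a) The amount in controversy is USD 18,100, within the USD 75,000 ceiling. Condition met.
  (b) The claim is an employment claim, not a tort claim, so one alternative holds. The exception is not triggered, since the claim does not concern real property. Condition met.
  (c) The claim is an employment claim, not a property claim; the contract was executed in Fenholm, not Istholm — no alternative holds. However, the operative events occurred in Istholm, so the 'unless' proviso supplies this condition. Met.
  (d) The operative events occurred in Istholm, so one alternative holds. Met.
  → The court has jurisdiction.
The Fenholm District Court:
  (a) Anika Marchetti resides in Fenholm — that alternative is enough. The carve-out does not apply: the plaintiff resides in Quenfield, not Fenholm. Satisfied.
  (b) The amount in controversy is USD 18,100, which meets the 5,000 dollars floor. Satisfied.
  (c) The plaintiff resides in Quenfield, which is not Fenholm, so this disjunct is met. Met.
  (d) The claim is an employment claim, not a tort claim — that alternative is enough. Satisfied.
  → Every requirement is satisfied — jurisdiction.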